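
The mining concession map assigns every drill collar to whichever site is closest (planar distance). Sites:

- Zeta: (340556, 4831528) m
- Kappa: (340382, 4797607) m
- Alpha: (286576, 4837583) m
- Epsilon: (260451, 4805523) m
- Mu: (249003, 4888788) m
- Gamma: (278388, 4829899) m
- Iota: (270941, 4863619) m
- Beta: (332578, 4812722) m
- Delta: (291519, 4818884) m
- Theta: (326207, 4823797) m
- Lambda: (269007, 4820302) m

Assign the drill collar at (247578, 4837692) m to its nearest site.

Lambda

Squared distances to each site:
Zeta: 8682903380.000; Kappa: 10219389641.000; Alpha: 1520855885.000; Epsilon: 1200558690.000; Mu: 2612831841.000; Gamma: 1009986949.000; Iota: 1218039098.000; Beta: 7848500900.000; Delta: 2284552345.000; Theta: 6375590666.000; Lambda: 761614141.000.
Minimum at Lambda.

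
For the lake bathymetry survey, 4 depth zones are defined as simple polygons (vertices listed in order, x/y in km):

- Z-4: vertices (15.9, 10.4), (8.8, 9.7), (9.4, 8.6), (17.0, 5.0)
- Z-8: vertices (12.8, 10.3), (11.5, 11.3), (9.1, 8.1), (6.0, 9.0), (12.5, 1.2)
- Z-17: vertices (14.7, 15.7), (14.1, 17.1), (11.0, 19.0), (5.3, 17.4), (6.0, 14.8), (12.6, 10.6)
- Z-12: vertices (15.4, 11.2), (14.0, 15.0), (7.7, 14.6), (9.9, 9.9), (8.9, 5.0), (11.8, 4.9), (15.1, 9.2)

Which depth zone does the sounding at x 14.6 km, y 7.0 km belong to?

Z-4

Cast a ray rightward from (14.6, 7.0). For each polygon, the edges (by vertex number in listed order) whose endpoints lie on opposite sides of y = 7.0, where each meets that height, and whether that is right or left of the point:
Z-4: 3–4 at x≈12.78 (left), 4–1 at x≈16.59 (right) → 1 crossing.
Z-8: 4–5 at x≈7.67 (left), 5–1 at x≈12.69 (left) → 0 crossings.
Z-17: no edge straddles that height → 0 crossings.
Z-12: 4–5 at x≈9.31 (left), 6–7 at x≈13.41 (left) → 0 crossings.
Only Z-4 has an odd count, so the point is inside Z-4.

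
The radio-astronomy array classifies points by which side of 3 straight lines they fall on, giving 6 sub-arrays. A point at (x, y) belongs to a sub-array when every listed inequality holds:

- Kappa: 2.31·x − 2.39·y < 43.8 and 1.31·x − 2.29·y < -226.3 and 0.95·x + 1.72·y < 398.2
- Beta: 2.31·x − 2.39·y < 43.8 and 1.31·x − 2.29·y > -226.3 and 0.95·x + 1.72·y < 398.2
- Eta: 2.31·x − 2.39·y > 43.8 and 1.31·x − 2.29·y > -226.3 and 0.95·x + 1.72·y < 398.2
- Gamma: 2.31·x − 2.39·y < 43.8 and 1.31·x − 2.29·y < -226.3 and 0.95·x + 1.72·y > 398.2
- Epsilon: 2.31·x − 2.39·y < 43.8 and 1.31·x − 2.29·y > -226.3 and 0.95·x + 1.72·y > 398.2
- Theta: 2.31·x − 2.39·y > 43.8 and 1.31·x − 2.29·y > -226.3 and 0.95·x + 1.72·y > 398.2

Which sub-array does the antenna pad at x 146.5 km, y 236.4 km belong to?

2.31·146.5 − 2.39·236.4 = -226.581, which is < 43.8
1.31·146.5 − 2.29·236.4 = -349.441, which is < -226.3
0.95·146.5 + 1.72·236.4 = 545.783, which is > 398.2
This sign pattern matches Gamma.

Gamma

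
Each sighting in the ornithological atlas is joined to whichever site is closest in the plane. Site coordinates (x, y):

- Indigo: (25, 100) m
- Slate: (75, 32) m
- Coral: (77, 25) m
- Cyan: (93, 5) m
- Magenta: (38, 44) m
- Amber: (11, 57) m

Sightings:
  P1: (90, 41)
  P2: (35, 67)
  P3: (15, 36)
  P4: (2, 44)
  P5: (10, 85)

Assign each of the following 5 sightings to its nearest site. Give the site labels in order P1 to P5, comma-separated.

Slate, Magenta, Amber, Amber, Indigo

P1 → Slate (d²=306.00)
P2 → Magenta (d²=538.00)
P3 → Amber (d²=457.00)
P4 → Amber (d²=250.00)
P5 → Indigo (d²=450.00)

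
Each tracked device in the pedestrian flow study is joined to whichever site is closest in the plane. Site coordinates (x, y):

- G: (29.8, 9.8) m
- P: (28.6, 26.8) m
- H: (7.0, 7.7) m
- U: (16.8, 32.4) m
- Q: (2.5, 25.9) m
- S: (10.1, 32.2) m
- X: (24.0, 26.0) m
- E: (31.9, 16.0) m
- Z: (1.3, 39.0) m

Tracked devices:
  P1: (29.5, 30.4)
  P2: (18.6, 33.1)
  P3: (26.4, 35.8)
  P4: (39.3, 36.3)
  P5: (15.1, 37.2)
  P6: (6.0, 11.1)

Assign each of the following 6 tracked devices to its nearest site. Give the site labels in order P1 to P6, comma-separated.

P1 → P (d²=13.77)
P2 → U (d²=3.73)
P3 → P (d²=85.84)
P4 → P (d²=204.74)
P5 → U (d²=25.93)
P6 → H (d²=12.56)

P, U, P, P, U, H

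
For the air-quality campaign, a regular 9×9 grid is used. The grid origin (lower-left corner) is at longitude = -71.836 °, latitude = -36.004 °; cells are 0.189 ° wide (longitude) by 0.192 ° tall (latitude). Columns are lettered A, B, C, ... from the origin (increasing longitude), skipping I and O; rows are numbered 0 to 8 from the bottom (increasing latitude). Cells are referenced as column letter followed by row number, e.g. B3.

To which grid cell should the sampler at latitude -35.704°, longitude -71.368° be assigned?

Column index: ⌊(-71.368 − -71.836) / 0.189⌋ = ⌊2.476⌋ = 2 → column C
Row offset from origin: ⌊(-35.704 − -36.004) / 0.192⌋ = ⌊1.562⌋ = 1 → row 1

C1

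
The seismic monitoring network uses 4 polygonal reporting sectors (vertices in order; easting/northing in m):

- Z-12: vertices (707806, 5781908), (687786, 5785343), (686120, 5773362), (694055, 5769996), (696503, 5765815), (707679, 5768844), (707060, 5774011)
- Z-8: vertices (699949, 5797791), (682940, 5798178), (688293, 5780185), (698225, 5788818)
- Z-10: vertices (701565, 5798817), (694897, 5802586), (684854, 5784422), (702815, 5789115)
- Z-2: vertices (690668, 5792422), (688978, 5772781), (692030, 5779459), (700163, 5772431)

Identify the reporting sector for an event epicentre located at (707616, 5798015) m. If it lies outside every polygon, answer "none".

Cast a ray rightward from (707616, 5798015). For each polygon, the edges (by vertex number in listed order) whose endpoints lie on opposite sides of northing = 5798015, where each meets that height, and whether that is right or left of the point:
Z-12: no edge straddles that height → 0 crossings.
Z-8: 1–2 at easting≈690104.0 (left), 2–3 at easting≈682988.5 (left) → 0 crossings.
Z-10: 2–3 at easting≈692369.7 (left), 4–1 at easting≈701668.3 (left) → 0 crossings.
Z-2: no edge straddles that height → 0 crossings.
All counts are even, so the point lies outside every listed polygon.

none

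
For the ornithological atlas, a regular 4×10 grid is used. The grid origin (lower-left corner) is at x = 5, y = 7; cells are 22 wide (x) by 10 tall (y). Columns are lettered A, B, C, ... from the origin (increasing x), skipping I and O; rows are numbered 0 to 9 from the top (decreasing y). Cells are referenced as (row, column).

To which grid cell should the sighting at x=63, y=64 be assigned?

(4, C)

Column index: ⌊(63 − 5) / 22⌋ = ⌊2.636⌋ = 2 → column C
Row offset from origin: ⌊(64 − 7) / 10⌋ = ⌊5.700⌋ = 5 → row 4 (counted from top)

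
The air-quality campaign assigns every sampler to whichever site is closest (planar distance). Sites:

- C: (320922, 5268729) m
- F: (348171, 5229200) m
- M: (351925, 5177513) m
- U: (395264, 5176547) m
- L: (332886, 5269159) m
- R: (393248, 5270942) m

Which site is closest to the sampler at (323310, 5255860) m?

C

Squared distances to each site:
C: 171313705.000; F: 1328824921.000; M: 6957070634.000; U: 11467930085.000; L: 268563177.000; R: 5118790568.000.
Minimum at C.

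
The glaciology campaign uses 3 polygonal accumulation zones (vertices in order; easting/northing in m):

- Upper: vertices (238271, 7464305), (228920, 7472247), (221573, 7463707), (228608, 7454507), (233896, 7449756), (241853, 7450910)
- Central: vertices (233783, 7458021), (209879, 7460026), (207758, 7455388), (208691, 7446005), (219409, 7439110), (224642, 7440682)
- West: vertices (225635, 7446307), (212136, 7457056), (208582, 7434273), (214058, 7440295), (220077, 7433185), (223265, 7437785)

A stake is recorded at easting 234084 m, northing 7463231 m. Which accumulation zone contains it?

Upper

Cast a ray rightward from (234084, 7463231). For each polygon, the edges (by vertex number in listed order) whose endpoints lie on opposite sides of northing = 7463231, where each meets that height, and whether that is right or left of the point:
Upper: 3–4 at easting≈221937.0 (left), 6–1 at easting≈238558.2 (right) → 1 crossing.
Central: no edge straddles that height → 0 crossings.
West: no edge straddles that height → 0 crossings.
Only Upper has an odd count, so the point is inside Upper.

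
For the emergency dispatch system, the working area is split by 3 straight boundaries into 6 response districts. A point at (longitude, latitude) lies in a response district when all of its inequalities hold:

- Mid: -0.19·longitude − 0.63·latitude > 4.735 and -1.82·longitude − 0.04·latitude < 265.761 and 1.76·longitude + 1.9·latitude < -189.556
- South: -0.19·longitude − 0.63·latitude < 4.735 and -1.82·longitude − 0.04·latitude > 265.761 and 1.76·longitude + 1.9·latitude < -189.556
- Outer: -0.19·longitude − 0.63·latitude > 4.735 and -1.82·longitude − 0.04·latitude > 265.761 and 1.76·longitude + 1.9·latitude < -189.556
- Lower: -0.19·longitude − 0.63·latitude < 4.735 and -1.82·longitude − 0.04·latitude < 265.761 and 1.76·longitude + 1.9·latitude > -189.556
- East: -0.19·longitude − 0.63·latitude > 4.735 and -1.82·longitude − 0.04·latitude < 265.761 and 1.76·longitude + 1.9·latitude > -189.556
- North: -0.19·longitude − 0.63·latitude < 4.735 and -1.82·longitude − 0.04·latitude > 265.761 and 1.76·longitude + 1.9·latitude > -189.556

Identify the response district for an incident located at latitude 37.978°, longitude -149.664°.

-0.19·-149.664 − 0.63·37.978 = 4.510, which is < 4.735
-1.82·-149.664 − 0.04·37.978 = 270.869, which is > 265.761
1.76·-149.664 + 1.9·37.978 = -191.250, which is < -189.556
This sign pattern matches South.

South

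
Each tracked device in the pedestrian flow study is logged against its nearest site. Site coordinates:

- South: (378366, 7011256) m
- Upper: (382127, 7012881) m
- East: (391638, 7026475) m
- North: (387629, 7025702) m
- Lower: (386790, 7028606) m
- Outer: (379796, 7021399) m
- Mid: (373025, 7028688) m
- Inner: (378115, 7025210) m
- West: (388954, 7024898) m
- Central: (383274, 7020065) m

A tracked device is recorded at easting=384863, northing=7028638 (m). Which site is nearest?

Squared distances to each site:
South: 344344933.000; Upper: 255768745.000; East: 50579194.000; North: 16270852.000; Lower: 3714353.000; Outer: 78077610.000; Mid: 140140744.000; Inner: 57286688.000; West: 30723881.000; Central: 76021250.000.
Minimum at Lower.

Lower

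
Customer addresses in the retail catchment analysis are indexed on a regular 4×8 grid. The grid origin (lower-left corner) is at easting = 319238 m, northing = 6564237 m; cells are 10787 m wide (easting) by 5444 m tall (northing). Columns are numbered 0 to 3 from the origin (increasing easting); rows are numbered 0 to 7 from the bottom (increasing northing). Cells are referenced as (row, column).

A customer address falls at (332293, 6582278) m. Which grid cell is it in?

(3, 1)

Column index: ⌊(332293 − 319238) / 10787⌋ = ⌊1.210⌋ = 1
Row offset from origin: ⌊(6582278 − 6564237) / 5444⌋ = ⌊3.314⌋ = 3 → row 3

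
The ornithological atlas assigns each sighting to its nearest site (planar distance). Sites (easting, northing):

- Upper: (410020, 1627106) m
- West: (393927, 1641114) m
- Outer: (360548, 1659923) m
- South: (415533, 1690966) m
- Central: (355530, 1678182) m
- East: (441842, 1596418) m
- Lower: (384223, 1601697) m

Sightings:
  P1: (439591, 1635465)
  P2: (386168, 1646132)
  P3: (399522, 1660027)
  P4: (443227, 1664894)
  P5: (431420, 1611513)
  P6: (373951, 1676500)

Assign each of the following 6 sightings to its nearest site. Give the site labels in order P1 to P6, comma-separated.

P1 → Upper (d²=944316922.00)
P2 → West (d²=85382405.00)
P3 → West (d²=389005594.00)
P4 → South (d²=1446706820.00)
P5 → East (d²=336477109.00)
P6 → Central (d²=342162365.00)

Upper, West, West, South, East, Central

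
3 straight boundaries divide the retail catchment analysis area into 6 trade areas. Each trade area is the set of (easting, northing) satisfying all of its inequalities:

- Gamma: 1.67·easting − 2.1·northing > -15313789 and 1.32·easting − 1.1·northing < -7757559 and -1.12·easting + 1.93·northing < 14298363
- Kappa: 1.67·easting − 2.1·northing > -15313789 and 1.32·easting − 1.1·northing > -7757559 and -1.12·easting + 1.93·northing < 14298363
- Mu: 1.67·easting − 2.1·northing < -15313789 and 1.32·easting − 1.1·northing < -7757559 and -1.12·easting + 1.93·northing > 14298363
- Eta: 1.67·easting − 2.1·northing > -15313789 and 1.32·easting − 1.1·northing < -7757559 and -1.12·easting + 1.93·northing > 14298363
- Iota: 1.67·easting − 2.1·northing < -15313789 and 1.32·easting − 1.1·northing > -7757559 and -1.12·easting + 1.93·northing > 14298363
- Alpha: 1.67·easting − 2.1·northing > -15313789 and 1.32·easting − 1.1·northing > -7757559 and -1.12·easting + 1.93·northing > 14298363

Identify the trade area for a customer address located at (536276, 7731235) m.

1.67·536276 − 2.1·7731235 = -15340012.580, which is < -15313789
1.32·536276 − 1.1·7731235 = -7796474.180, which is < -7757559
-1.12·536276 + 1.93·7731235 = 14320654.430, which is > 14298363
This sign pattern matches Mu.

Mu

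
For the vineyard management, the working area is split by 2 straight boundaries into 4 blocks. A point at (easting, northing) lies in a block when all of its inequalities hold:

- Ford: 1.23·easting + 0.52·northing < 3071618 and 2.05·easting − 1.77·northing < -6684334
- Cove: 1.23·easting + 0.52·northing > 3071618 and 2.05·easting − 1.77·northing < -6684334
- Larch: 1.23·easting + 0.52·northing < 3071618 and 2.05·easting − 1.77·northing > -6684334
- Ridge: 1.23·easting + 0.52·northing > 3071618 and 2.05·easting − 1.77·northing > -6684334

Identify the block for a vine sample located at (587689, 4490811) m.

Ford

1.23·587689 + 0.52·4490811 = 3058079.190, which is < 3071618
2.05·587689 − 1.77·4490811 = -6743973.020, which is < -6684334
This sign pattern matches Ford.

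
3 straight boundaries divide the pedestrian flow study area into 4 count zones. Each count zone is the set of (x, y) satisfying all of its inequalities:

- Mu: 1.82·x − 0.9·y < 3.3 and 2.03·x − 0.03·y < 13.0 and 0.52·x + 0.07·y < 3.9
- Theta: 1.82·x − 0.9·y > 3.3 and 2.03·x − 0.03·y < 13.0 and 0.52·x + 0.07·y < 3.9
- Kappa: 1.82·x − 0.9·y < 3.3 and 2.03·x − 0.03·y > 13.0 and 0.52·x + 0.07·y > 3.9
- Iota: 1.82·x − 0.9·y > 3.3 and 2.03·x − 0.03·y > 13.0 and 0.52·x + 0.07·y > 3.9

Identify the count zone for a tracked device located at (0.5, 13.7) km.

1.82·0.5 − 0.9·13.7 = -11.420, which is < 3.3
2.03·0.5 − 0.03·13.7 = 0.604, which is < 13.0
0.52·0.5 + 0.07·13.7 = 1.219, which is < 3.9
This sign pattern matches Mu.

Mu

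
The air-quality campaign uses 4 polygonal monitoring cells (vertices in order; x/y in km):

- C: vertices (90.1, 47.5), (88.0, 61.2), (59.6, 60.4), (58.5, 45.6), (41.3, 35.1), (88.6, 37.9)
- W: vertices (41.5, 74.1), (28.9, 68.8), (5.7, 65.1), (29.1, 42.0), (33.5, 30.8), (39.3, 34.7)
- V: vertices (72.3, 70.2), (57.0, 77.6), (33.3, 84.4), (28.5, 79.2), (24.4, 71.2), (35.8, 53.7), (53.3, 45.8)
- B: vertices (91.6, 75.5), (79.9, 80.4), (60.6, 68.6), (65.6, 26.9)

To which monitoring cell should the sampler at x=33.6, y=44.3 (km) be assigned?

Cast a ray rightward from (33.6, 44.3). For each polygon, the edges (by vertex number in listed order) whose endpoints lie on opposite sides of y = 44.3, where each meets that height, and whether that is right or left of the point:
C: 4–5 at x≈56.37 (right), 6–1 at x≈89.60 (right) → 2 crossings.
W: 3–4 at x≈26.77 (left), 6–1 at x≈39.84 (right) → 1 crossing.
V: no edge straddles that height → 0 crossings.
B: 3–4 at x≈63.51 (right), 4–1 at x≈74.91 (right) → 2 crossings.
Only W has an odd count, so the point is inside W.

W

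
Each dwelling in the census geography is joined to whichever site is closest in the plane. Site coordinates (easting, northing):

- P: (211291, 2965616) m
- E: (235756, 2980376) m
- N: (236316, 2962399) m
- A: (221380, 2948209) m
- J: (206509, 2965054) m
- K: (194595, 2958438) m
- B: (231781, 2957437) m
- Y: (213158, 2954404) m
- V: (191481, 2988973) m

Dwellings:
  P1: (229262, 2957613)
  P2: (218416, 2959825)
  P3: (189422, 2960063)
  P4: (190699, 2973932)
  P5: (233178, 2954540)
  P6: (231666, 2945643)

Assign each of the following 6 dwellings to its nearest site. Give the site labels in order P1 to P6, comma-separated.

P1 → B (d²=6376337.00)
P2 → Y (d²=57033805.00)
P3 → K (d²=29400554.00)
P4 → V (d²=226843205.00)
P5 → B (d²=10344218.00)
P6 → A (d²=112386152.00)

B, Y, K, V, B, A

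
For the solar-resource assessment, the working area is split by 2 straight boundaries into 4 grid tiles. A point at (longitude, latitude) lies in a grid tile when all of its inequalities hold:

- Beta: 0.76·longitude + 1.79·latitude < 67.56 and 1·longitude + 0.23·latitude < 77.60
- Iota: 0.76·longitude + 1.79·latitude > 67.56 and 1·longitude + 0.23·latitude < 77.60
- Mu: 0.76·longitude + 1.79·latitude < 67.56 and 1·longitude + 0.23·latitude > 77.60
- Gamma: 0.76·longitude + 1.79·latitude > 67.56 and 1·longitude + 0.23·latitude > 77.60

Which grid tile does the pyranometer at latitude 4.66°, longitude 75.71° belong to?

0.76·75.71 + 1.79·4.66 = 65.881, which is < 67.56
1·75.71 + 0.23·4.66 = 76.782, which is < 77.60
This sign pattern matches Beta.

Beta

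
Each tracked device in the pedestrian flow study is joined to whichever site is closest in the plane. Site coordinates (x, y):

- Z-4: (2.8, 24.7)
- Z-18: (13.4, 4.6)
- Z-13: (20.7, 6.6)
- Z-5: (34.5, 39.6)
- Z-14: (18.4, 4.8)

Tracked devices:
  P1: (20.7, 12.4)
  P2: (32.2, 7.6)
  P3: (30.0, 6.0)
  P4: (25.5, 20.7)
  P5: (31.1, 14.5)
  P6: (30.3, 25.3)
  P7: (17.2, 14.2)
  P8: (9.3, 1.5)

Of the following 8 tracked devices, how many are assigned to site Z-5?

P1 → Z-13
P2 → Z-13
P3 → Z-13
P4 → Z-13
P5 → Z-13
P6 → Z-5
P7 → Z-13
P8 → Z-18
1 of the 8 goes to Z-5.

1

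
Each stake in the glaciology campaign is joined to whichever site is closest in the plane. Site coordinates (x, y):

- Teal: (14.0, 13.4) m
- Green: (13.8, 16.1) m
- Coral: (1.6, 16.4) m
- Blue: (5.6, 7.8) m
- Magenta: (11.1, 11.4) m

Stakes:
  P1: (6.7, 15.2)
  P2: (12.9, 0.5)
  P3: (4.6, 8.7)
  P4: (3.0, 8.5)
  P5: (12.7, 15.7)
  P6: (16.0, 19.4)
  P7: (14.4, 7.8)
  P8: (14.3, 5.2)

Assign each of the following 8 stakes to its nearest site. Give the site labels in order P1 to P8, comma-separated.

P1 → Coral (d²=27.45)
P2 → Blue (d²=106.58)
P3 → Blue (d²=1.81)
P4 → Blue (d²=7.25)
P5 → Green (d²=1.37)
P6 → Green (d²=15.73)
P7 → Magenta (d²=23.85)
P8 → Magenta (d²=48.68)

Coral, Blue, Blue, Blue, Green, Green, Magenta, Magenta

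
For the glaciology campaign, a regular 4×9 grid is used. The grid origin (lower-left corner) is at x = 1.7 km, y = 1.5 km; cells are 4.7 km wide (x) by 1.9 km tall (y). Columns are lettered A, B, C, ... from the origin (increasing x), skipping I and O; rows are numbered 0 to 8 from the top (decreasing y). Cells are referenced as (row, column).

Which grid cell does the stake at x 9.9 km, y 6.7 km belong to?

Column index: ⌊(9.9 − 1.7) / 4.7⌋ = ⌊1.745⌋ = 1 → column B
Row offset from origin: ⌊(6.7 − 1.5) / 1.9⌋ = ⌊2.737⌋ = 2 → row 6 (counted from top)

(6, B)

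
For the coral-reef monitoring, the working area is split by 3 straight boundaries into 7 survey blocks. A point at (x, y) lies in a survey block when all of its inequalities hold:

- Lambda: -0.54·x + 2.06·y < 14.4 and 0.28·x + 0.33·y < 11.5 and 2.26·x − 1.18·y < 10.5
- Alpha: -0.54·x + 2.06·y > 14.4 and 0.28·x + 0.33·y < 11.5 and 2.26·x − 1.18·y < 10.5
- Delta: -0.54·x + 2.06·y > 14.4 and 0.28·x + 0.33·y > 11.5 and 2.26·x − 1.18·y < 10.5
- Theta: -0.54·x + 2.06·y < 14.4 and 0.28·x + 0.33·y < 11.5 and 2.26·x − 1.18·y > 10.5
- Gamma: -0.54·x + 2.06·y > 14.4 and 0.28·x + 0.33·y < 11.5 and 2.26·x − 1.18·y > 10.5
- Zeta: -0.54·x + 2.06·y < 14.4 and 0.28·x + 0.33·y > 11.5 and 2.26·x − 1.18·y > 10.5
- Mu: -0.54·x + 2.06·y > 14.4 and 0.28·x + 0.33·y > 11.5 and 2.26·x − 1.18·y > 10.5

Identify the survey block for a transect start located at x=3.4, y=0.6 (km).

-0.54·3.4 + 2.06·0.6 = -0.600, which is < 14.4
0.28·3.4 + 0.33·0.6 = 1.150, which is < 11.5
2.26·3.4 − 1.18·0.6 = 6.976, which is < 10.5
This sign pattern matches Lambda.

Lambda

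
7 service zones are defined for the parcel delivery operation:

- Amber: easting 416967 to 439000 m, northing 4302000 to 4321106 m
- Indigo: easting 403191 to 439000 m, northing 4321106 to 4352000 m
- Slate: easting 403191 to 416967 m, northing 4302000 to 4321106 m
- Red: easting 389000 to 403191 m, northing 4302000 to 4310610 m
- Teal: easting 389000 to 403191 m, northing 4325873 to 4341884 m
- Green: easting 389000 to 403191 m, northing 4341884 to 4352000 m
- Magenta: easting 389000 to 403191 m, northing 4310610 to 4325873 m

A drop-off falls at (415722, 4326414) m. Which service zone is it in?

Indigo

The point has easting = 415722 and northing = 4326414.
Only Indigo satisfies 403191 ≤ easting ≤ 439000 and 4321106 ≤ northing ≤ 4352000.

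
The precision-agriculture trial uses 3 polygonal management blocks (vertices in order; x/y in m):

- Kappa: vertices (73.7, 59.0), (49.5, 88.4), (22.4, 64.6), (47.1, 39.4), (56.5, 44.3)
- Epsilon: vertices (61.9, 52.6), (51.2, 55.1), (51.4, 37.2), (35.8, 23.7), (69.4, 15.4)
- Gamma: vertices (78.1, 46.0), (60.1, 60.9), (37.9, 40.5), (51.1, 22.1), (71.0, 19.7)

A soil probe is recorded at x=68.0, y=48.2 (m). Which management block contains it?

Gamma

Cast a ray rightward from (68.0, 48.2). For each polygon, the edges (by vertex number in listed order) whose endpoints lie on opposite sides of y = 48.2, where each meets that height, and whether that is right or left of the point:
Kappa: 3–4 at x≈38.47 (left), 5–1 at x≈61.06 (left) → 0 crossings.
Epsilon: 2–3 at x≈51.28 (left), 5–1 at x≈62.79 (left) → 0 crossings.
Gamma: 1–2 at x≈75.44 (right), 2–3 at x≈46.28 (left) → 1 crossing.
Only Gamma has an odd count, so the point is inside Gamma.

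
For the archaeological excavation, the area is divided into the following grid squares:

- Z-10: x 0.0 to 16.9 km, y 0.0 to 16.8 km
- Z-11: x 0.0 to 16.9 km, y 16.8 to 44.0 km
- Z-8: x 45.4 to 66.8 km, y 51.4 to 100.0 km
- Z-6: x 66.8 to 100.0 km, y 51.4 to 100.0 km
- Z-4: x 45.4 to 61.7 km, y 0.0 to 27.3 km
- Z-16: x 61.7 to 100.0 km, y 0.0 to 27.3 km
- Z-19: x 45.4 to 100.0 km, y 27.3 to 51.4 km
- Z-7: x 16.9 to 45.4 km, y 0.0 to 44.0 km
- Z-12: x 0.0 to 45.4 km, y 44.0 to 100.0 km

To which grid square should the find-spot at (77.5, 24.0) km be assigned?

The point has x = 77.5 and y = 24.0.
Only Z-16 satisfies 61.7 ≤ x ≤ 100.0 and 0.0 ≤ y ≤ 27.3.

Z-16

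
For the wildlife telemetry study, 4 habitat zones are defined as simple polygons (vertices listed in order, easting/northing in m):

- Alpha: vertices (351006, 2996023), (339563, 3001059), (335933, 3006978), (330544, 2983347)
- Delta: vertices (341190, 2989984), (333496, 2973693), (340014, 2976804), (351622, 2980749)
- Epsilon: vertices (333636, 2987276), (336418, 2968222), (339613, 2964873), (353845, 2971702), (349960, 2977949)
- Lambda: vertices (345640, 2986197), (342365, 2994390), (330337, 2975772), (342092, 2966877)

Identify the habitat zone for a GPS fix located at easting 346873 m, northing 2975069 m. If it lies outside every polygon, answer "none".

Cast a ray rightward from (346873, 2975069). For each polygon, the edges (by vertex number in listed order) whose endpoints lie on opposite sides of northing = 2975069, where each meets that height, and whether that is right or left of the point:
Alpha: no edge straddles that height → 0 crossings.
Delta: 1–2 at easting≈334145.9 (left), 2–3 at easting≈336378.9 (left) → 0 crossings.
Epsilon: 1–2 at easting≈335418.3 (left), 4–5 at easting≈351751.1 (right) → 1 crossing.
Lambda: 3–4 at easting≈331266.0 (left), 4–1 at easting≈343596.4 (left) → 0 crossings.
Only Epsilon has an odd count, so the point is inside Epsilon.

Epsilon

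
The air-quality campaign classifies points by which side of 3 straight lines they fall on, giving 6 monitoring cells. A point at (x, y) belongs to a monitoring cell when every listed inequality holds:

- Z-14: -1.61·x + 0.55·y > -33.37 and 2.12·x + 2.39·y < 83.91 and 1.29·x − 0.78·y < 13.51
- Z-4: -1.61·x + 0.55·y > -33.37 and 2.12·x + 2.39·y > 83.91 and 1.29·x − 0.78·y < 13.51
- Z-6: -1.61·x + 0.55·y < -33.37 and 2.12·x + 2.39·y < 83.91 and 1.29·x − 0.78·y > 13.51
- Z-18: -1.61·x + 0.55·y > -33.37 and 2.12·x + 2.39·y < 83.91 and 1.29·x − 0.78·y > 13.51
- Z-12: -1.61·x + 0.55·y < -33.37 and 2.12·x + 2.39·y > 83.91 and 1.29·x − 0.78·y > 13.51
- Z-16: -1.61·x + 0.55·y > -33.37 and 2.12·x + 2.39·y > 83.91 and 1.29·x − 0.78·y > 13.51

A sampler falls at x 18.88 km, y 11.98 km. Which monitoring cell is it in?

Z-18

-1.61·18.88 + 0.55·11.98 = -23.808, which is > -33.37
2.12·18.88 + 2.39·11.98 = 68.658, which is < 83.91
1.29·18.88 − 0.78·11.98 = 15.011, which is > 13.51
This sign pattern matches Z-18.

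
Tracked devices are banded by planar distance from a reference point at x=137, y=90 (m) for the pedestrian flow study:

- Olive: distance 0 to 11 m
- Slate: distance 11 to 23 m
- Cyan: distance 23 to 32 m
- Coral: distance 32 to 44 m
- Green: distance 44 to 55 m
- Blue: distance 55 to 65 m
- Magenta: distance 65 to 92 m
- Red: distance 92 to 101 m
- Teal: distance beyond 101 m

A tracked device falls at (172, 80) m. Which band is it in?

Distance = √((172−137)² + (80−90)²) = √(1225.000 + 100.000) = 36.401 m.
32 ≤ 36.401 < 44 → Coral.

Coral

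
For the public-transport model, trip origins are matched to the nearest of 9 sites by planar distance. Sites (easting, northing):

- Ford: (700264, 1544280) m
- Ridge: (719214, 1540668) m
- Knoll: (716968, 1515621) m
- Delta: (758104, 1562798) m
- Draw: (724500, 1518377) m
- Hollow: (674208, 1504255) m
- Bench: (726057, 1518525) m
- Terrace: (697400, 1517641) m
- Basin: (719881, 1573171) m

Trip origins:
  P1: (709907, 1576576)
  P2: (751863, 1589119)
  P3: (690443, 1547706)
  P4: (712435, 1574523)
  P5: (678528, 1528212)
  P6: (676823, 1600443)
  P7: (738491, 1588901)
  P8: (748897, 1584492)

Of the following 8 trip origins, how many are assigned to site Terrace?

P1 → Basin
P2 → Delta
P3 → Ford
P4 → Basin
P5 → Terrace
P6 → Basin
P7 → Basin
P8 → Delta
1 of the 8 goes to Terrace.

1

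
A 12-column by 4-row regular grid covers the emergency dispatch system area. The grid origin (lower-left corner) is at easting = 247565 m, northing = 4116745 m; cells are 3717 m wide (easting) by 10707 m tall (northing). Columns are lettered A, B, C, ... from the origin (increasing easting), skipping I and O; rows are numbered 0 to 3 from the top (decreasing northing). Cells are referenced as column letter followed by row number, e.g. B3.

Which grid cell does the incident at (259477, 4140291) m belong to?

D1

Column index: ⌊(259477 − 247565) / 3717⌋ = ⌊3.205⌋ = 3 → column D
Row offset from origin: ⌊(4140291 − 4116745) / 10707⌋ = ⌊2.199⌋ = 2 → row 1 (counted from top)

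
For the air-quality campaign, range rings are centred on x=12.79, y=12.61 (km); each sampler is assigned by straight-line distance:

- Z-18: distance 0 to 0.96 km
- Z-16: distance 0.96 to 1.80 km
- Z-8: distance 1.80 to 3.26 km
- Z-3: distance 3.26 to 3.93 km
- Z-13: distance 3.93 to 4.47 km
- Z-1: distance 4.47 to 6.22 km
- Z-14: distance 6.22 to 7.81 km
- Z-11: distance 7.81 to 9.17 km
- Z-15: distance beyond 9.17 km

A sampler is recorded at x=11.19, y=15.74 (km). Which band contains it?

Distance = √((11.19−12.79)² + (15.74−12.61)²) = √(2.560 + 9.797) = 3.515 km.
3.26 ≤ 3.515 < 3.93 → Z-3.

Z-3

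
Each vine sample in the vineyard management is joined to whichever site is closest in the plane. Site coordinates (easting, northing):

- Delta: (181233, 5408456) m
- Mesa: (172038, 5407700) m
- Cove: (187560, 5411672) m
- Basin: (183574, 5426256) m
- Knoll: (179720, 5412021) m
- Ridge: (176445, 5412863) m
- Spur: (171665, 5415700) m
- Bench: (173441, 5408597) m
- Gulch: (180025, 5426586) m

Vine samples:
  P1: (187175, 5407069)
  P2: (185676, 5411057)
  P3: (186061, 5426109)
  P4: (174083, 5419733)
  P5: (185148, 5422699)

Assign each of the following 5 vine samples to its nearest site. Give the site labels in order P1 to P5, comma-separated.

P1 → Cove (d²=21335834.00)
P2 → Cove (d²=3927681.00)
P3 → Basin (d²=6206778.00)
P4 → Spur (d²=22111813.00)
P5 → Basin (d²=15129725.00)

Cove, Cove, Basin, Spur, Basin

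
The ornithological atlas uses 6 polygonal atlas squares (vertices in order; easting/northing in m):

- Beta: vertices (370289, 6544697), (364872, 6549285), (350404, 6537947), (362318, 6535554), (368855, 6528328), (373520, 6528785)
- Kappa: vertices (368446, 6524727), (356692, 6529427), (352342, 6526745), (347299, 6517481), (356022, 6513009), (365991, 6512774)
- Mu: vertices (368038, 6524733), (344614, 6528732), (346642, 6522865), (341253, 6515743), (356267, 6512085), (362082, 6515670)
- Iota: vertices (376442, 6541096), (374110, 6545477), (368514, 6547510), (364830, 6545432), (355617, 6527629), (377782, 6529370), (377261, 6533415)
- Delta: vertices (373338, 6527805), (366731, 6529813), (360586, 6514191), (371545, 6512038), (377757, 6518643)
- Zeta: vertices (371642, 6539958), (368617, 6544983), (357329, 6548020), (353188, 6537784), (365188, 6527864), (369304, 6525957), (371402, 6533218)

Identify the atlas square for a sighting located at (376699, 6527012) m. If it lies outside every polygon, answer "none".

Cast a ray rightward from (376699, 6527012). For each polygon, the edges (by vertex number in listed order) whose endpoints lie on opposite sides of northing = 6527012, where each meets that height, and whether that is right or left of the point:
Beta: no edge straddles that height → 0 crossings.
Kappa: 1–2 at easting≈362731.6 (left), 2–3 at easting≈352775.1 (left) → 0 crossings.
Mu: 1–2 at easting≈354688.8 (left), 2–3 at easting≈345208.5 (left) → 0 crossings.
Iota: no edge straddles that height → 0 crossings.
Delta: 2–3 at easting≈365629.2 (left), 5–1 at easting≈373720.5 (left) → 0 crossings.
Zeta: 5–6 at easting≈367026.9 (left), 6–7 at easting≈369608.8 (left) → 0 crossings.
All counts are even, so the point lies outside every listed polygon.

none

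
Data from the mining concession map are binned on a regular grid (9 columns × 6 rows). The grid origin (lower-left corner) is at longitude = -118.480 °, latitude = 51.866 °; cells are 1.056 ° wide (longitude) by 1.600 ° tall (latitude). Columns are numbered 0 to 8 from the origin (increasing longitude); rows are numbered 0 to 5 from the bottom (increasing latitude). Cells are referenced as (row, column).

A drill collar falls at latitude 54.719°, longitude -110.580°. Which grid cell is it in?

(1, 7)

Column index: ⌊(-110.580 − -118.480) / 1.056⌋ = ⌊7.481⌋ = 7
Row offset from origin: ⌊(54.719 − 51.866) / 1.600⌋ = ⌊1.783⌋ = 1 → row 1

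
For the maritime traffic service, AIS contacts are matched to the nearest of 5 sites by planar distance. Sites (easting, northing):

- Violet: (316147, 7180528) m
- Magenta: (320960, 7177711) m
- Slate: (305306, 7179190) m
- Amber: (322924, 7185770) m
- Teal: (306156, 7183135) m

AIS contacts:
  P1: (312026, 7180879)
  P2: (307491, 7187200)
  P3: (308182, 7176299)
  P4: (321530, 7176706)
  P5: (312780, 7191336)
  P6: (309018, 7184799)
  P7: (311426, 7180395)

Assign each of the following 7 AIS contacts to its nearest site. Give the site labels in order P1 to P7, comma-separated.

Violet, Teal, Slate, Magenta, Teal, Teal, Violet

P1 → Violet (d²=17105842.00)
P2 → Teal (d²=18306450.00)
P3 → Slate (d²=16629257.00)
P4 → Magenta (d²=1334925.00)
P5 → Teal (d²=111133777.00)
P6 → Teal (d²=10959940.00)
P7 → Violet (d²=22305530.00)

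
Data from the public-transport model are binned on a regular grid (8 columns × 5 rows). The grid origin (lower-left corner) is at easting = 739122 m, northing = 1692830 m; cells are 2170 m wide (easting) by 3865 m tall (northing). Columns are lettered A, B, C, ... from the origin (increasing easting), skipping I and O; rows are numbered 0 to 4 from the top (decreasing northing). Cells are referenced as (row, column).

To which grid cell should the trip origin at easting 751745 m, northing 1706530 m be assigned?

(1, F)

Column index: ⌊(751745 − 739122) / 2170⌋ = ⌊5.817⌋ = 5 → column F
Row offset from origin: ⌊(1706530 − 1692830) / 3865⌋ = ⌊3.545⌋ = 3 → row 1 (counted from top)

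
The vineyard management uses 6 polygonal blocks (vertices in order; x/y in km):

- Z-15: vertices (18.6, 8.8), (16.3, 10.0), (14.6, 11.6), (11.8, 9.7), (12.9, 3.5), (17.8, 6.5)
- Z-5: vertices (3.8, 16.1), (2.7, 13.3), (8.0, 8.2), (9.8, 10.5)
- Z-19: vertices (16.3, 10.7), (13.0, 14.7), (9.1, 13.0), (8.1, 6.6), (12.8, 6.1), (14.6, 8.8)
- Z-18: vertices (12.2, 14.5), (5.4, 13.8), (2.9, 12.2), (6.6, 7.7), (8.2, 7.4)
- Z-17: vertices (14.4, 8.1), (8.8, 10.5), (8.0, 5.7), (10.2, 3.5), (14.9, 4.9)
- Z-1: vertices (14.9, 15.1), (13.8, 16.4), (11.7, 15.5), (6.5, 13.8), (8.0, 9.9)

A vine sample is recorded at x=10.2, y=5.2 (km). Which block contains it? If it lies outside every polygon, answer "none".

Z-17

Cast a ray rightward from (10.2, 5.2). For each polygon, the edges (by vertex number in listed order) whose endpoints lie on opposite sides of y = 5.2, where each meets that height, and whether that is right or left of the point:
Z-15: 4–5 at x≈12.60 (right), 5–6 at x≈15.68 (right) → 2 crossings.
Z-5: no edge straddles that height → 0 crossings.
Z-19: no edge straddles that height → 0 crossings.
Z-18: no edge straddles that height → 0 crossings.
Z-17: 3–4 at x≈8.50 (left), 5–1 at x≈14.85 (right) → 1 crossing.
Z-1: no edge straddles that height → 0 crossings.
Only Z-17 has an odd count, so the point is inside Z-17.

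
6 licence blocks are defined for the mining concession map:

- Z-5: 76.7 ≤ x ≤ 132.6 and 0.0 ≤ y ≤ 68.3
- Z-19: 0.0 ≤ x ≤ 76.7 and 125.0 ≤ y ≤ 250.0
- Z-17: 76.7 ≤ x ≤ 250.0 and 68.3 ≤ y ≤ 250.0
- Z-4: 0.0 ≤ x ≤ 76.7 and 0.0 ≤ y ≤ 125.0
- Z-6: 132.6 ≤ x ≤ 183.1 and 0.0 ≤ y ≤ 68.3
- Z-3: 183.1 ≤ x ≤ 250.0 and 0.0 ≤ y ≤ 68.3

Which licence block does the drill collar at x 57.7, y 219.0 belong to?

The point has x = 57.7 and y = 219.0.
Only Z-19 satisfies 0.0 ≤ x ≤ 76.7 and 125.0 ≤ y ≤ 250.0.

Z-19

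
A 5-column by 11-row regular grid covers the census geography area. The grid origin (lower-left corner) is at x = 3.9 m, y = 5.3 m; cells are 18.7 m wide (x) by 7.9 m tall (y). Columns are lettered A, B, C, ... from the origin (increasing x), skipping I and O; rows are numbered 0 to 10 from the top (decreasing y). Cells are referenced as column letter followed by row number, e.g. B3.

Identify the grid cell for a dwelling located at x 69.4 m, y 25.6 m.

Column index: ⌊(69.4 − 3.9) / 18.7⌋ = ⌊3.503⌋ = 3 → column D
Row offset from origin: ⌊(25.6 − 5.3) / 7.9⌋ = ⌊2.570⌋ = 2 → row 8 (counted from top)

D8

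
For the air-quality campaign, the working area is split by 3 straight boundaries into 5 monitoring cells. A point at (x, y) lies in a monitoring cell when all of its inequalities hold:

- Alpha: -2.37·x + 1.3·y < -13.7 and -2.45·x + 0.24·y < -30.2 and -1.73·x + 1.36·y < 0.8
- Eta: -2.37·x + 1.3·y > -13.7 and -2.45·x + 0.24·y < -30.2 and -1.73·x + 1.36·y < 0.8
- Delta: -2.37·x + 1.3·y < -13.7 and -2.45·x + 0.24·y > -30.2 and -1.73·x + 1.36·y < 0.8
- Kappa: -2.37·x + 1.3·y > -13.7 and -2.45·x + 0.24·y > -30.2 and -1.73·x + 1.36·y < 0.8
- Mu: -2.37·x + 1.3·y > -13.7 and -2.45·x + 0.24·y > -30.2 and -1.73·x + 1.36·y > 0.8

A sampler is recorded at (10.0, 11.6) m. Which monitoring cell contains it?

-2.37·10.0 + 1.3·11.6 = -8.620, which is > -13.7
-2.45·10.0 + 0.24·11.6 = -21.716, which is > -30.2
-1.73·10.0 + 1.36·11.6 = -1.524, which is < 0.8
This sign pattern matches Kappa.

Kappa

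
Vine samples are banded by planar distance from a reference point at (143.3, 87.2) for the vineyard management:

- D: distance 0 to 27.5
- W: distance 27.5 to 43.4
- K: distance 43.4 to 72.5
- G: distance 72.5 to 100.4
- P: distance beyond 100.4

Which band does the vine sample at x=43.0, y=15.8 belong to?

Distance = √((43.0−143.3)² + (15.8−87.2)²) = √(10060.090 + 5097.960) = 123.118.
100.4 ≤ 123.118 < ∞ → P.

P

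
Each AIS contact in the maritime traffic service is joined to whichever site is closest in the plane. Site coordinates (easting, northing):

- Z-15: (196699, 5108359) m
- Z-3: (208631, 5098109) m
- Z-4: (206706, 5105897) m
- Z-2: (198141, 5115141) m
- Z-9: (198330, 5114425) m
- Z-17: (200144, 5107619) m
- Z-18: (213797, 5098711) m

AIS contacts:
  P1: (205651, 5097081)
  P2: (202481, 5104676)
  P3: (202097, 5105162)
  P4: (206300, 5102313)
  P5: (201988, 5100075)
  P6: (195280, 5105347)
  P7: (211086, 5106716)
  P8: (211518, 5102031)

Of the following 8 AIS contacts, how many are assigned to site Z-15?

1

P1 → Z-3
P2 → Z-17
P3 → Z-17
P4 → Z-4
P5 → Z-3
P6 → Z-15
P7 → Z-4
P8 → Z-18
1 of the 8 goes to Z-15.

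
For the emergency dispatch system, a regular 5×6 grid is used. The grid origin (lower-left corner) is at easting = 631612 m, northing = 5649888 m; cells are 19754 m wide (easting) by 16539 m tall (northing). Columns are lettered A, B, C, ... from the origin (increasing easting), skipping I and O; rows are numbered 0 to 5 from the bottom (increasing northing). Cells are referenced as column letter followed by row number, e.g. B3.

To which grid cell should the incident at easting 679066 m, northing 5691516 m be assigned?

C2

Column index: ⌊(679066 − 631612) / 19754⌋ = ⌊2.402⌋ = 2 → column C
Row offset from origin: ⌊(5691516 − 5649888) / 16539⌋ = ⌊2.517⌋ = 2 → row 2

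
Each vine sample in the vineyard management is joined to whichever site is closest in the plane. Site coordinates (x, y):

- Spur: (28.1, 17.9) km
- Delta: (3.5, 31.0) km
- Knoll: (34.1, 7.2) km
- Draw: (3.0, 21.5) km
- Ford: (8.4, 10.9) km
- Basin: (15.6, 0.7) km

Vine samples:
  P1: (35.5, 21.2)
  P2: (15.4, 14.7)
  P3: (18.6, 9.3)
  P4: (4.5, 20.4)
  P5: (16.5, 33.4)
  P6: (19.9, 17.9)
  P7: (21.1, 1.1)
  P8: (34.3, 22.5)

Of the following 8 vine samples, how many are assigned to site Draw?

P1 → Spur
P2 → Ford
P3 → Basin
P4 → Draw
P5 → Delta
P6 → Spur
P7 → Basin
P8 → Spur
1 of the 8 goes to Draw.

1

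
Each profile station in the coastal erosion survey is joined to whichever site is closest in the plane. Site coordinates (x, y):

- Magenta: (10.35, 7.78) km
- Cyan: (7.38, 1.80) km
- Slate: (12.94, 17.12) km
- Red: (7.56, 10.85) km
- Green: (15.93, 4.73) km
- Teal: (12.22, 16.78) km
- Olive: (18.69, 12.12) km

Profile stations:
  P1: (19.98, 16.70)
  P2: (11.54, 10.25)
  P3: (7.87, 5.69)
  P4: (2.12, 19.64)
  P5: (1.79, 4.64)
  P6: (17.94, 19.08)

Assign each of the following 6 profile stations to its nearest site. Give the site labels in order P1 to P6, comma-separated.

Olive, Magenta, Magenta, Red, Cyan, Slate

P1 → Olive (d²=22.64)
P2 → Magenta (d²=7.52)
P3 → Magenta (d²=10.52)
P4 → Red (d²=106.86)
P5 → Cyan (d²=39.31)
P6 → Slate (d²=28.84)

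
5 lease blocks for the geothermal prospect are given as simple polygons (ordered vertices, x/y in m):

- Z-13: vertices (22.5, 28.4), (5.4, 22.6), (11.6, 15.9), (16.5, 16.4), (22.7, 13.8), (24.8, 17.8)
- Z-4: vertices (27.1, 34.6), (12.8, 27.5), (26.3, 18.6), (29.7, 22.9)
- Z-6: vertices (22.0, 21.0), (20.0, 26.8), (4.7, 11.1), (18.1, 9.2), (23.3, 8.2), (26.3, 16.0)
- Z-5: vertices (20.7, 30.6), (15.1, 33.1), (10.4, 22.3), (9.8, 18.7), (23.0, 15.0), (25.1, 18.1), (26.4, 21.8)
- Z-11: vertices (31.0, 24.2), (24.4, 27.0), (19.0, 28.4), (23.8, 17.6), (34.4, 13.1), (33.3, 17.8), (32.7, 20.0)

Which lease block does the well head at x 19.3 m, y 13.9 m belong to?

Cast a ray rightward from (19.3, 13.9). For each polygon, the edges (by vertex number in listed order) whose endpoints lie on opposite sides of y = 13.9, where each meets that height, and whether that is right or left of the point:
Z-13: 4–5 at x≈22.46 (right), 5–6 at x≈22.75 (right) → 2 crossings.
Z-4: no edge straddles that height → 0 crossings.
Z-6: 2–3 at x≈7.43 (left), 5–6 at x≈25.49 (right) → 1 crossing.
Z-5: no edge straddles that height → 0 crossings.
Z-11: 4–5 at x≈32.52 (right), 5–6 at x≈34.21 (right) → 2 crossings.
Only Z-6 has an odd count, so the point is inside Z-6.

Z-6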